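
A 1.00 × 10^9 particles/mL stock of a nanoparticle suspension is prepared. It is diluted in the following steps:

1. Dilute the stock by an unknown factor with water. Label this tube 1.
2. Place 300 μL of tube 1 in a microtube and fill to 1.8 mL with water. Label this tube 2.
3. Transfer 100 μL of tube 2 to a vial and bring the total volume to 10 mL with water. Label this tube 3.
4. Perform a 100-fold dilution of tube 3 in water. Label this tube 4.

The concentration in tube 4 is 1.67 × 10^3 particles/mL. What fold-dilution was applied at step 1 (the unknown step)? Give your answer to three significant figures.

Step 1: unknown factor x
Step 2: 300 μL brought to 1.8 mL → factor 1800/300 = 6
Step 3: 100 μL brought to 10 mL → factor 10000/100 = 100
Step 4: 100-fold → factor 100
Product of known-step factors = 60000
Overall factor = 1.00 × 10^9 particles/mL / (1.67 × 10^3 particles/mL) = 5.988 × 10^5
x = 5.988 × 10^5 / 60000 = 9.98

9.98-fold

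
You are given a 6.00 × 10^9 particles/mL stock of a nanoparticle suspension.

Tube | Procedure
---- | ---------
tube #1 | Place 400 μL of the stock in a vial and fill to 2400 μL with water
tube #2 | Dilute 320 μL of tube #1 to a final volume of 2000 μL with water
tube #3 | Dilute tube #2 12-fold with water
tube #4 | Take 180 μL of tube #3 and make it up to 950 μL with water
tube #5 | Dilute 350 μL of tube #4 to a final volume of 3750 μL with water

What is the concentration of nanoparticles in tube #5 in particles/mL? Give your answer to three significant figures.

2.36 × 10^5 particles/mL

Step 1: 400 μL brought to 2400 μL → factor 2400/400 = 6
Step 2: 320 μL brought to 2000 μL → factor 2000/320 = 6.25
Step 3: 12-fold → factor 12
Step 4: 180 μL brought to 950 μL → factor 950/180 = 5.2778
Step 5: 350 μL brought to 3750 μL → factor 3750/350 = 10.714
Overall dilution factor = 6 × 6.25 × 12 × 5.2778 × 10.714 = 25446
Final = 6.00 × 10^9 particles/mL / 25446 = 2.36 × 10^5 particles/mL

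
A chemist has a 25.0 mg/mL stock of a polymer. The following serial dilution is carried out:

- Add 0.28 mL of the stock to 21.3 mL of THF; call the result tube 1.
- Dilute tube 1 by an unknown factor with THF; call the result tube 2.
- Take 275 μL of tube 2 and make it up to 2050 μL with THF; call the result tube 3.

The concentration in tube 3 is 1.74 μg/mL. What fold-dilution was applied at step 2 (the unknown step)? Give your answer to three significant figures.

Step 1: 0.28 mL + 21.3 mL = 21.58 mL total → factor 21.58/0.28 = 77.071
Step 2: unknown factor x
Step 3: 275 μL brought to 2050 μL → factor 2050/275 = 7.4545
Product of known-step factors = 574.53
Overall factor = 25.0 mg/mL / (1.74 μg/mL) = 14368
x = 14368 / 574.53 = 25.0

25.0-fold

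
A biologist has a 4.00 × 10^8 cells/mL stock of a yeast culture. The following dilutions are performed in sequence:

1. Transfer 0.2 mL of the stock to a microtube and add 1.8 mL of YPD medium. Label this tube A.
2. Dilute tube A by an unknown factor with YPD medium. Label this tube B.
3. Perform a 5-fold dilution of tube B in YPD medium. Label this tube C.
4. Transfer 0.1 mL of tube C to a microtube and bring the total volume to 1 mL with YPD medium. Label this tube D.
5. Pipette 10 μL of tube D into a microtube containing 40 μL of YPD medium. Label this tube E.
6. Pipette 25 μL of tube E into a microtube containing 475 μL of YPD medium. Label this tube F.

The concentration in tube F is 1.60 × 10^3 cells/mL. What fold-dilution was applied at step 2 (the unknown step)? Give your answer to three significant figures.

5.00-fold

Step 1: 0.2 mL + 1.8 mL = 2 mL total → factor 2/0.2 = 10
Step 2: unknown factor x
Step 3: 5-fold → factor 5
Step 4: 0.1 mL brought to 1 mL → factor 1/0.1 = 10
Step 5: 10 μL + 40 μL = 50 μL total → factor 50/10 = 5
Step 6: 25 μL + 475 μL = 500 μL total → factor 500/25 = 20
Product of known-step factors = 50000
Overall factor = 4.00 × 10^8 cells/mL / (1.60 × 10^3 cells/mL) = 2.5 × 10^5
x = 2.5 × 10^5 / 50000 = 5.00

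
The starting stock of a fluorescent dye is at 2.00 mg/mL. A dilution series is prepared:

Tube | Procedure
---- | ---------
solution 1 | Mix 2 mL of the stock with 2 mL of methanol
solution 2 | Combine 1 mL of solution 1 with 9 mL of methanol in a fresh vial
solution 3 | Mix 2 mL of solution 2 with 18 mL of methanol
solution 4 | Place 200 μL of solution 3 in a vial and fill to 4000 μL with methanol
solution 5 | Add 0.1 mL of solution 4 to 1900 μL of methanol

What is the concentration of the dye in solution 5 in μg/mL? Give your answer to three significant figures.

Step 1: 2 mL + 2 mL = 4 mL total → factor 4/2 = 2
Step 2: 1 mL + 9 mL = 10 mL total → factor 10/1 = 10
Step 3: 2 mL + 18 mL = 20 mL total → factor 20/2 = 10
Step 4: 200 μL brought to 4000 μL → factor 4000/200 = 20
Step 5: 0.1 mL + 1900 μL = 2 mL total → factor 2/0.1 = 20
Overall dilution factor = 2 × 10 × 10 × 20 × 20 = 80000
Final = 2.00 mg/mL / 80000 = 2.500 × 10^-5 mg/mL = 0.0250 μg/mL

0.0250 μg/mL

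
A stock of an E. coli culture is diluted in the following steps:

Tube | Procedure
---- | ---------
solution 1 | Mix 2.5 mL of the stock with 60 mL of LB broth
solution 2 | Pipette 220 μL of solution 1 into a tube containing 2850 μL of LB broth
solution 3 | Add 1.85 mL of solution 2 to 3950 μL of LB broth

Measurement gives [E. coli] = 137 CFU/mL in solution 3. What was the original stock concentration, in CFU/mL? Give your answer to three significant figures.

Step 1: 2.5 mL + 60 mL = 62.5 mL total → factor 62.5/2.5 = 25
Step 2: 220 μL + 2850 μL = 3070 μL total → factor 3070/220 = 13.955
Step 3: 1.85 mL + 3950 μL = 5.8 mL total → factor 5.8/1.85 = 3.1351
Overall dilution factor = 25 × 13.955 × 3.1351 = 1093.7
Stock = 137 CFU/mL × 1093.7 = 1.50 × 10^5 CFU/mL

1.50 × 10^5 CFU/mL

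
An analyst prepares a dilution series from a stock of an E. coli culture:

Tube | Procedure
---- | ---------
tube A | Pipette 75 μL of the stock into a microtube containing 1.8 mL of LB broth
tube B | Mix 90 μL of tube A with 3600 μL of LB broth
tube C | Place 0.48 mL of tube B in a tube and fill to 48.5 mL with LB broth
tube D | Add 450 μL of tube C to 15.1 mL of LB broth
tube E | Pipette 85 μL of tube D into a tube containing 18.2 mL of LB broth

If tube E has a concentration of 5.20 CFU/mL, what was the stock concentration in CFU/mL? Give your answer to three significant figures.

Step 1: 75 μL + 1.8 mL = 1875 μL total → factor 1875/75 = 25
Step 2: 90 μL + 3600 μL = 3690 μL total → factor 3690/90 = 41
Step 3: 0.48 mL brought to 48.5 mL → factor 48.5/0.48 = 101.04
Step 4: 450 μL + 15.1 mL = 15550 μL total → factor 15550/450 = 34.556
Step 5: 85 μL + 18.2 mL = 18285 μL total → factor 18285/85 = 215.12
Overall dilution factor = 25 × 41 × 101.04 × 34.556 × 215.12 = 7.6987 × 10^8
Stock = 5.20 CFU/mL × 7.6987 × 10^8 = 4.00 × 10^9 CFU/mL

4.00 × 10^9 CFU/mL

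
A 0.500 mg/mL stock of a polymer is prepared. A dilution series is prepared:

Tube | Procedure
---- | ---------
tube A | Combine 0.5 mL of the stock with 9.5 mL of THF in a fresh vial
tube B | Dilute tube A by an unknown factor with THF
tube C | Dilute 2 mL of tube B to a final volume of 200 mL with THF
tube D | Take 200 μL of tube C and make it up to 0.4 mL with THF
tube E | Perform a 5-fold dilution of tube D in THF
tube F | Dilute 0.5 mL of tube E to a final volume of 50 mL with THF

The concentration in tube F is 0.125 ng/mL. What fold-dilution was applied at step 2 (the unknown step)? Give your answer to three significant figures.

Step 1: 0.5 mL + 9.5 mL = 10 mL total → factor 10/0.5 = 20
Step 2: unknown factor x
Step 3: 2 mL brought to 200 mL → factor 200/2 = 100
Step 4: 200 μL brought to 0.4 mL → factor 400/200 = 2
Step 5: 5-fold → factor 5
Step 6: 0.5 mL brought to 50 mL → factor 50/0.5 = 100
Product of known-step factors = 2 × 10^6
Overall factor = 0.500 mg/mL / (0.125 ng/mL) = 4 × 10^6
x = 4 × 10^6 / 2 × 10^6 = 2.00

2.00-fold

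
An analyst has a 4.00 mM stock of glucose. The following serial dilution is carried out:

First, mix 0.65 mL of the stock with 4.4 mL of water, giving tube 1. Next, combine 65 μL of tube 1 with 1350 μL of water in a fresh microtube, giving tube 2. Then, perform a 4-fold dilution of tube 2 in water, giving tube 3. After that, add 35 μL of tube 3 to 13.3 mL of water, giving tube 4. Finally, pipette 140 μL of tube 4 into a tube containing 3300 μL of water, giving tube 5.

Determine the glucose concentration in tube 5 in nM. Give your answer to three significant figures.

Step 1: 0.65 mL + 4.4 mL = 5.05 mL total → factor 5.05/0.65 = 7.7692
Step 2: 65 μL + 1350 μL = 1415 μL total → factor 1415/65 = 21.769
Step 3: 4-fold → factor 4
Step 4: 35 μL + 13.3 mL = 13335 μL total → factor 13335/35 = 381
Step 5: 140 μL + 3300 μL = 3440 μL total → factor 3440/140 = 24.571
Overall dilution factor = 7.7692 × 21.769 × 4 × 381 × 24.571 = 6.3334 × 10^6
Final = 4.00 mM / 6.3334 × 10^6 = 6.316 × 10^-7 mM = 0.632 nM

0.632 nM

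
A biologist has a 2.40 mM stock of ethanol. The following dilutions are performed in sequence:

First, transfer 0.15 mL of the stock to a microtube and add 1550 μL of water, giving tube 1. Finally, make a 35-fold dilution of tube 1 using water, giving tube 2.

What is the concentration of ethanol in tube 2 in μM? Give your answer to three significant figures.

6.05 μM

Step 1: 0.15 mL + 1550 μL = 1.7 mL total → factor 1.7/0.15 = 11.333
Step 2: 35-fold → factor 35
Overall dilution factor = 11.333 × 35 = 396.67
Final = 2.40 mM / 396.67 = 0.006050 mM = 6.05 μM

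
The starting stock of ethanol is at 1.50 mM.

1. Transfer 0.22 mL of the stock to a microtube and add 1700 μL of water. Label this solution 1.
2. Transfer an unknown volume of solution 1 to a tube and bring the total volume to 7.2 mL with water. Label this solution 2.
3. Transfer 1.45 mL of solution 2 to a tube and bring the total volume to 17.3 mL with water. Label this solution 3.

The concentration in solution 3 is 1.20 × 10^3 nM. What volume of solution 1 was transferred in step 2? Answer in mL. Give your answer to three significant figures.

0.600 mL

Step 1: 0.22 mL + 1700 μL = 1.92 mL total → factor 1.92/0.22 = 8.7273
Step 2: v brought to 7.2 mL → factor = 7.2 mL/v
Step 3: 1.45 mL brought to 17.3 mL → factor 17.3/1.45 = 11.931
Product of known-step factors = 104.13
Overall factor = 1.50 mM / (1.20 × 10^3 nM) = 1250
Step-2 factor = 1250 / 104.13 = 12.005
v = 7.2 mL / 12.005 = 0.600 mL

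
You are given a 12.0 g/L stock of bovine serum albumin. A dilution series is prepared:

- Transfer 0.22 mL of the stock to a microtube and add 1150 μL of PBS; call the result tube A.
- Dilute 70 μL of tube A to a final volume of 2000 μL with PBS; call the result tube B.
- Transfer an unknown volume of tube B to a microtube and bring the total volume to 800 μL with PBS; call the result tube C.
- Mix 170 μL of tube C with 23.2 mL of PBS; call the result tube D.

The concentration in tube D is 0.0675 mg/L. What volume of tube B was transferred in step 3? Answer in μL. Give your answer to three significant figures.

110 μL

Step 1: 0.22 mL + 1150 μL = 1.37 mL total → factor 1.37/0.22 = 6.2273
Step 2: 70 μL brought to 2000 μL → factor 2000/70 = 28.571
Step 3: v brought to 800 μL → factor = 800 μL/v
Step 4: 170 μL + 23.2 mL = 23370 μL total → factor 23370/170 = 137.47
Product of known-step factors = 24459
Overall factor = 12.0 g/L / (0.0675 mg/L) = 1.7778 × 10^5
Step-3 factor = 1.7778 × 10^5 / 24459 = 7.2684
v = 800 μL / 7.2684 = 110 μL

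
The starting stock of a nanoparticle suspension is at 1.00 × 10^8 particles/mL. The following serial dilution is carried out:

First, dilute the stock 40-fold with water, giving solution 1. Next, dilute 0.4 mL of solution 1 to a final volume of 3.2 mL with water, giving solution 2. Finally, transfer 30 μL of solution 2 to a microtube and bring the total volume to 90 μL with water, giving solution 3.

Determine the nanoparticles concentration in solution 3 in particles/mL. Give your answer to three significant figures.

1.04 × 10^5 particles/mL

Step 1: 40-fold → factor 40
Step 2: 0.4 mL brought to 3.2 mL → factor 3.2/0.4 = 8
Step 3: 30 μL brought to 90 μL → factor 90/30 = 3
Overall dilution factor = 40 × 8 × 3 = 960
Final = 1.00 × 10^8 particles/mL / 960 = 1.04 × 10^5 particles/mL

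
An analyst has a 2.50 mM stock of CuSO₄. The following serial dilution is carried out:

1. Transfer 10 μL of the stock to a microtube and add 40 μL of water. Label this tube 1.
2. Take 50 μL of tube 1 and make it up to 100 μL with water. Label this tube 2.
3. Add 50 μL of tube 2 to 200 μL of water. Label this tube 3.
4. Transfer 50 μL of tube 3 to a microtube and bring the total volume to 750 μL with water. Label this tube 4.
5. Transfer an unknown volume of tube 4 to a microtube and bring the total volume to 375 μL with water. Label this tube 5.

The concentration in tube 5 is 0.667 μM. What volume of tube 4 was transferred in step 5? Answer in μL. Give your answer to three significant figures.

75.0 μL

Step 1: 10 μL + 40 μL = 50 μL total → factor 50/10 = 5
Step 2: 50 μL brought to 100 μL → factor 100/50 = 2
Step 3: 50 μL + 200 μL = 250 μL total → factor 250/50 = 5
Step 4: 50 μL brought to 750 μL → factor 750/50 = 15
Step 5: v brought to 375 μL → factor = 375 μL/v
Product of known-step factors = 750
Overall factor = 2.50 mM / (0.667 μM) = 3748.1
Step-5 factor = 3748.1 / 750 = 4.9975
v = 375 μL / 4.9975 = 75.0 μL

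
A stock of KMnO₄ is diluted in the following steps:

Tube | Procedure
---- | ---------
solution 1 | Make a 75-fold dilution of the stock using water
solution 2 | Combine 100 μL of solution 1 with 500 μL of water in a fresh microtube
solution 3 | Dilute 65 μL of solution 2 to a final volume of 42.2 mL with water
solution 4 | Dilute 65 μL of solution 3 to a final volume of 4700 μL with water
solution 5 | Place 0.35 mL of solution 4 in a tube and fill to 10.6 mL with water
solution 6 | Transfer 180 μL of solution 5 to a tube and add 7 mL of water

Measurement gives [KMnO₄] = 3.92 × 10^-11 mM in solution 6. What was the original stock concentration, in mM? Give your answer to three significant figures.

Step 1: 75-fold → factor 75
Step 2: 100 μL + 500 μL = 600 μL total → factor 600/100 = 6
Step 3: 65 μL brought to 42.2 mL → factor 42200/65 = 649.23
Step 4: 65 μL brought to 4700 μL → factor 4700/65 = 72.308
Step 5: 0.35 mL brought to 10.6 mL → factor 10.6/0.35 = 30.286
Step 6: 180 μL + 7 mL = 7180 μL total → factor 7180/180 = 39.889
Overall dilution factor = 75 × 6 × 649.23 × 72.308 × 30.286 × 39.889 = 2.552 × 10^10
Stock = 3.92 × 10^-11 mM × 2.552 × 10^10 = 1.00 mM

1.00 mM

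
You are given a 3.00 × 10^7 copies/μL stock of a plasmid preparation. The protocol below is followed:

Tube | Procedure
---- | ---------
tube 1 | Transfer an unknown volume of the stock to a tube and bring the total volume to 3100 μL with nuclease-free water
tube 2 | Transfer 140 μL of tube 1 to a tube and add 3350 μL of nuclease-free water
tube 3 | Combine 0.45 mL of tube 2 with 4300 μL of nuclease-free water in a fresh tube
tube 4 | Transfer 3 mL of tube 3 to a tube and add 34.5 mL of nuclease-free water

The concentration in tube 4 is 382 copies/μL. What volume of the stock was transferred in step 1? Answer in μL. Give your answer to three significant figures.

Step 1: v brought to 3100 μL → factor = 3100 μL/v
Step 2: 140 μL + 3350 μL = 3490 μL total → factor 3490/140 = 24.929
Step 3: 0.45 mL + 4300 μL = 4.75 mL total → factor 4.75/0.45 = 10.556
Step 4: 3 mL + 34.5 mL = 37.5 mL total → factor 37.5/3 = 12.5
Product of known-step factors = 3289.2
Overall factor = 3.00 × 10^7 copies/μL / (382 copies/μL) = 78534
Step-1 factor = 78534 / 3289.2 = 23.876
v = 3100 μL / 23.876 = 130 μL

130 μL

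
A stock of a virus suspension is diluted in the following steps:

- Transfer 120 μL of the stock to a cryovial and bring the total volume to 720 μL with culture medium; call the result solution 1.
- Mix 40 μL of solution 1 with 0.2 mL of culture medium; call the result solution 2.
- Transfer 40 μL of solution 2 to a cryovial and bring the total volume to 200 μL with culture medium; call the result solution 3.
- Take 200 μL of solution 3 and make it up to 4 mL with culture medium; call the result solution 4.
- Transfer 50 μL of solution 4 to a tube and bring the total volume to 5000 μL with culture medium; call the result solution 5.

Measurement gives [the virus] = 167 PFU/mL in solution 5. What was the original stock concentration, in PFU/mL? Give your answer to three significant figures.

Step 1: 120 μL brought to 720 μL → factor 720/120 = 6
Step 2: 40 μL + 0.2 mL = 240 μL total → factor 240/40 = 6
Step 3: 40 μL brought to 200 μL → factor 200/40 = 5
Step 4: 200 μL brought to 4 mL → factor 4000/200 = 20
Step 5: 50 μL brought to 5000 μL → factor 5000/50 = 100
Overall dilution factor = 6 × 6 × 5 × 20 × 100 = 3.6 × 10^5
Stock = 167 PFU/mL × 3.6 × 10^5 = 6.01 × 10^7 PFU/mL

6.01 × 10^7 PFU/mL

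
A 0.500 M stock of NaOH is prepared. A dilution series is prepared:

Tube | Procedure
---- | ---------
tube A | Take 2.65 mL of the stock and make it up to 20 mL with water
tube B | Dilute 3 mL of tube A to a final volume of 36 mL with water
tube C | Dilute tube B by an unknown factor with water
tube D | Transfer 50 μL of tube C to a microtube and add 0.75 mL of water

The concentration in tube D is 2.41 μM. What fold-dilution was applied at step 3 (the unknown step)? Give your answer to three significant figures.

143-fold

Step 1: 2.65 mL brought to 20 mL → factor 20/2.65 = 7.5472
Step 2: 3 mL brought to 36 mL → factor 36/3 = 12
Step 3: unknown factor x
Step 4: 50 μL + 0.75 mL = 800 μL total → factor 800/50 = 16
Product of known-step factors = 1449.1
Overall factor = 0.500 M / (2.41 μM) = 2.0747 × 10^5
x = 2.0747 × 10^5 / 1449.1 = 143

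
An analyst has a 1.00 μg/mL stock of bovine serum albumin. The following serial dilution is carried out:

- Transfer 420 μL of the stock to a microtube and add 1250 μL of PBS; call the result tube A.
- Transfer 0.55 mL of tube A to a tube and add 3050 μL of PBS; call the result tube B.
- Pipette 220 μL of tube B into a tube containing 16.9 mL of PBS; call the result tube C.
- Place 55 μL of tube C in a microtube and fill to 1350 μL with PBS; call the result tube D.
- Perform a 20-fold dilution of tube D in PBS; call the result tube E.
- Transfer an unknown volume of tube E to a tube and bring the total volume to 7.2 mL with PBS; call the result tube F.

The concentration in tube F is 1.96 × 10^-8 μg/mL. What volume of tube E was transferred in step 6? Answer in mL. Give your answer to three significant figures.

0.140 mL

Step 1: 420 μL + 1250 μL = 1670 μL total → factor 1670/420 = 3.9762
Step 2: 0.55 mL + 3050 μL = 3.6 mL total → factor 3.6/0.55 = 6.5455
Step 3: 220 μL + 16.9 mL = 17120 μL total → factor 17120/220 = 77.818
Step 4: 55 μL brought to 1350 μL → factor 1350/55 = 24.545
Step 5: 20-fold → factor 20
Step 6: v brought to 7.2 mL → factor = 7.2 mL/v
Product of known-step factors = 9.9424 × 10^5
Overall factor = 1.00 μg/mL / (1.96 × 10^-8 μg/mL) = 5.102 × 10^7
Step-6 factor = 5.102 × 10^7 / 9.9424 × 10^5 = 51.316
v = 7.2 mL / 51.316 = 0.140 mL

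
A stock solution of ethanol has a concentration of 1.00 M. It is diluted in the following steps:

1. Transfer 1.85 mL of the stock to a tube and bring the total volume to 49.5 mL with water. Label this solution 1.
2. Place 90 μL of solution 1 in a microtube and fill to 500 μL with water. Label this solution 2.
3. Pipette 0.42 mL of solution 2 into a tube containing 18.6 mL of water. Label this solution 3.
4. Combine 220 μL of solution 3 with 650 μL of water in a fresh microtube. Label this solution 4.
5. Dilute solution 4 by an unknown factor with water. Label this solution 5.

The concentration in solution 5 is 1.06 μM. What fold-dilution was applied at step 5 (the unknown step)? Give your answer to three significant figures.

Step 1: 1.85 mL brought to 49.5 mL → factor 49.5/1.85 = 26.757
Step 2: 90 μL brought to 500 μL → factor 500/90 = 5.5556
Step 3: 0.42 mL + 18.6 mL = 19.02 mL total → factor 19.02/0.42 = 45.286
Step 4: 220 μL + 650 μL = 870 μL total → factor 870/220 = 3.9545
Step 5: unknown factor x
Product of known-step factors = 26621
Overall factor = 1.00 M / (1.06 μM) = 9.434 × 10^5
x = 9.434 × 10^5 / 26621 = 35.4

35.4-fold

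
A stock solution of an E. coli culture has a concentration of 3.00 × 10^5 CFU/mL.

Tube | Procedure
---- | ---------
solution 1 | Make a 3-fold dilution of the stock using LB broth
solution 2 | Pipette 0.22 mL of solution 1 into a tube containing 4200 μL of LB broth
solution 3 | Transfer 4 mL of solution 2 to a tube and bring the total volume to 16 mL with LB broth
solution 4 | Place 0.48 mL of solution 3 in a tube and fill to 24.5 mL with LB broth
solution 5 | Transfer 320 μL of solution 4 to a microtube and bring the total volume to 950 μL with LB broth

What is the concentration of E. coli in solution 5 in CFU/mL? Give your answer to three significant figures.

8.21 CFU/mL

Step 1: 3-fold → factor 3
Step 2: 0.22 mL + 4200 μL = 4.42 mL total → factor 4.42/0.22 = 20.091
Step 3: 4 mL brought to 16 mL → factor 16/4 = 4
Step 4: 0.48 mL brought to 24.5 mL → factor 24.5/0.48 = 51.042
Step 5: 320 μL brought to 950 μL → factor 950/320 = 2.9688
Overall dilution factor = 3 × 20.091 × 4 × 51.042 × 2.9688 = 36532
Final = 3.00 × 10^5 CFU/mL / 36532 = 8.21 CFU/mL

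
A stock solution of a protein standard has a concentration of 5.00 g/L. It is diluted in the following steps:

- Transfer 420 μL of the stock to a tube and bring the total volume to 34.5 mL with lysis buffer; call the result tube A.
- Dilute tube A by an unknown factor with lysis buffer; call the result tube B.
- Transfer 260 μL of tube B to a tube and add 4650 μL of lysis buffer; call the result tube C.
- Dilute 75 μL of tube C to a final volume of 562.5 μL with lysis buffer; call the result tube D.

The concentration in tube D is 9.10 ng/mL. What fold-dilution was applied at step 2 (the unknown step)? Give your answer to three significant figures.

Step 1: 420 μL brought to 34.5 mL → factor 34500/420 = 82.143
Step 2: unknown factor x
Step 3: 260 μL + 4650 μL = 4910 μL total → factor 4910/260 = 18.885
Step 4: 75 μL brought to 562.5 μL → factor 562.5/75 = 7.5
Product of known-step factors = 11634
Overall factor = 5.00 g/L / (9.10 ng/mL) = 5.4945 × 10^5
x = 5.4945 × 10^5 / 11634 = 47.2

47.2-fold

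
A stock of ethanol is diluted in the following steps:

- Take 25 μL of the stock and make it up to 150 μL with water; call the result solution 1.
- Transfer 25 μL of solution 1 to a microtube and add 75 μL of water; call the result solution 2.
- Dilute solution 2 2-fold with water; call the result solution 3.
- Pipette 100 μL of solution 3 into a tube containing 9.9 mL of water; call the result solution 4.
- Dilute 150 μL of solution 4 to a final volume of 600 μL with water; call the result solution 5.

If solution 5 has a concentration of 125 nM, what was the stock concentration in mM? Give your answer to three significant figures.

2.40 mM

Step 1: 25 μL brought to 150 μL → factor 150/25 = 6
Step 2: 25 μL + 75 μL = 100 μL total → factor 100/25 = 4
Step 3: 2-fold → factor 2
Step 4: 100 μL + 9.9 mL = 10000 μL total → factor 10000/100 = 100
Step 5: 150 μL brought to 600 μL → factor 600/150 = 4
Overall dilution factor = 6 × 4 × 2 × 100 × 4 = 19200
Stock = 125 nM × 19200 = 2.400 × 10^6 nM = 2.40 mM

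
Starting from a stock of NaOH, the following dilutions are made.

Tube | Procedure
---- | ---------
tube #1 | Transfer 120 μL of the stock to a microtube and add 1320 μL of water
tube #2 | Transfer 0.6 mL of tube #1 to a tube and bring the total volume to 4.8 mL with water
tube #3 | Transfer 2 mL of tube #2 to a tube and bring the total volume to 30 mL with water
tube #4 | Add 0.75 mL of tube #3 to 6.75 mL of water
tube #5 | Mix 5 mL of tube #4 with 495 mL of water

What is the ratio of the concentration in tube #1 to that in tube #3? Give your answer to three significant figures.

120

Step 1: 120 μL + 1320 μL = 1440 μL total → factor 1440/120 = 12
Step 2: 0.6 mL brought to 4.8 mL → factor 4.8/0.6 = 8
Step 3: 2 mL brought to 30 mL → factor 30/2 = 15
Dilution factor to tube #1 = 12; to tube #3 = 1440
[tube #1]/[tube #3] = (factor to tube #3)/(factor to tube #1) = 1440/12 = 120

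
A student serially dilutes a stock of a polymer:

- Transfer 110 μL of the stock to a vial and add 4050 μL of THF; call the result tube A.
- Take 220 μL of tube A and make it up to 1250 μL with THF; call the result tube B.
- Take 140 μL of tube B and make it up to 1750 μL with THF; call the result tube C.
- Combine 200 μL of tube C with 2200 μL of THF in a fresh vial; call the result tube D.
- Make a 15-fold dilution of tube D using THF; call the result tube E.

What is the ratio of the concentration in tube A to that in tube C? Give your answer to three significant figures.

Step 1: 110 μL + 4050 μL = 4160 μL total → factor 4160/110 = 37.818
Step 2: 220 μL brought to 1250 μL → factor 1250/220 = 5.6818
Step 3: 140 μL brought to 1750 μL → factor 1750/140 = 12.5
Dilution factor to tube A = 37.818; to tube C = 2686
[tube A]/[tube C] = (factor to tube C)/(factor to tube A) = 2686/37.818 = 71.0

71.0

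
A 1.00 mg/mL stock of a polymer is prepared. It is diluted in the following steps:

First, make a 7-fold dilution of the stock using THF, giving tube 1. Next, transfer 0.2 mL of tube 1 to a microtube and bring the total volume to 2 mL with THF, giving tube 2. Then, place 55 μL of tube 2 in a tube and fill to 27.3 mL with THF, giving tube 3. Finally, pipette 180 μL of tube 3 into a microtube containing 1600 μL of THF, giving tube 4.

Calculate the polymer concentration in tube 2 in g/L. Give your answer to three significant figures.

Step 1: 7-fold → factor 7
Step 2: 0.2 mL brought to 2 mL → factor 2/0.2 = 10
Dilution factor through tube 2 = 7 × 10 = 70
[tube 2] = 1.00 mg/mL / 70 = 0.01429 mg/mL = 0.0143 g/L

0.0143 g/L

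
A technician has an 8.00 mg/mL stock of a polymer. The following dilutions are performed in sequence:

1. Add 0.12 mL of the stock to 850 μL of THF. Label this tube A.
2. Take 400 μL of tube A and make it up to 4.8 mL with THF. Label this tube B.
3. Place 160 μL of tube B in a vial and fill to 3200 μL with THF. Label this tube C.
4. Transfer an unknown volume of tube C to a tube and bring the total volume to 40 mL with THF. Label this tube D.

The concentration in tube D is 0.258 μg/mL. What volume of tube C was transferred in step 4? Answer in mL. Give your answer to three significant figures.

Step 1: 0.12 mL + 850 μL = 0.97 mL total → factor 0.97/0.12 = 8.0833
Step 2: 400 μL brought to 4.8 mL → factor 4800/400 = 12
Step 3: 160 μL brought to 3200 μL → factor 3200/160 = 20
Step 4: v brought to 40 mL → factor = 40 mL/v
Product of known-step factors = 1940
Overall factor = 8.00 mg/mL / (0.258 μg/mL) = 31008
Step-4 factor = 31008 / 1940 = 15.983
v = 40 mL / 15.983 = 2.50 mL

2.50 mL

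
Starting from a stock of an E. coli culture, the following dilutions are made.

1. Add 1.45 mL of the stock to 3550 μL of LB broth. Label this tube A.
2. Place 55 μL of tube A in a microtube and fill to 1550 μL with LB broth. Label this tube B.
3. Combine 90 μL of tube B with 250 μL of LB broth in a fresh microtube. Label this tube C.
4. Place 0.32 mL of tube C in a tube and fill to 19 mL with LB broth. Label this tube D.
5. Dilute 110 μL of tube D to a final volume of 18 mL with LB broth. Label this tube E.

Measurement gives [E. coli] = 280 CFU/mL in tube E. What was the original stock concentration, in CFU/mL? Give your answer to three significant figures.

Step 1: 1.45 mL + 3550 μL = 5 mL total → factor 5/1.45 = 3.4483
Step 2: 55 μL brought to 1550 μL → factor 1550/55 = 28.182
Step 3: 90 μL + 250 μL = 340 μL total → factor 340/90 = 3.7778
Step 4: 0.32 mL brought to 19 mL → factor 19/0.32 = 59.375
Step 5: 110 μL brought to 18 mL → factor 18000/110 = 163.64
Overall dilution factor = 3.4483 × 28.182 × 3.7778 × 59.375 × 163.64 = 3.5669 × 10^6
Stock = 280 CFU/mL × 3.5669 × 10^6 = 9.99 × 10^8 CFU/mL

9.99 × 10^8 CFU/mL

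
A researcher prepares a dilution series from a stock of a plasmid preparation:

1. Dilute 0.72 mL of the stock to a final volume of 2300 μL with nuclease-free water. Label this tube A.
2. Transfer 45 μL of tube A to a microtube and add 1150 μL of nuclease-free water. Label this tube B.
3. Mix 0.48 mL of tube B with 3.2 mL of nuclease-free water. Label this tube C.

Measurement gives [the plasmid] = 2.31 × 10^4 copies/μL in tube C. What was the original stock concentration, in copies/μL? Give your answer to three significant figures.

Step 1: 0.72 mL brought to 2300 μL → factor 2.3/0.72 = 3.1944
Step 2: 45 μL + 1150 μL = 1195 μL total → factor 1195/45 = 26.556
Step 3: 0.48 mL + 3.2 mL = 3.68 mL total → factor 3.68/0.48 = 7.6667
Overall dilution factor = 3.1944 × 26.556 × 7.6667 = 650.37
Stock = 2.31 × 10^4 copies/μL × 650.37 = 1.50 × 10^7 copies/μL

1.50 × 10^7 copies/μL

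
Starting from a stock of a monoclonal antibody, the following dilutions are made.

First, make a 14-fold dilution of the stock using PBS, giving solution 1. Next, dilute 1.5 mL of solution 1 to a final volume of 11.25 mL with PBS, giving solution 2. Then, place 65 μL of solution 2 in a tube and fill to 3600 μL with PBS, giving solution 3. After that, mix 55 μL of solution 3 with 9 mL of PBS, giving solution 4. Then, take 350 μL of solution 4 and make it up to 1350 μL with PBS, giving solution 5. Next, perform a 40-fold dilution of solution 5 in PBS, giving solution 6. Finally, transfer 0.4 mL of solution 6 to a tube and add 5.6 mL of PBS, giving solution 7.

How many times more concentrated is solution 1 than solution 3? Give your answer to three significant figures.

415

Step 1: 14-fold → factor 14
Step 2: 1.5 mL brought to 11.25 mL → factor 11.25/1.5 = 7.5
Step 3: 65 μL brought to 3600 μL → factor 3600/65 = 55.385
Dilution factor to solution 1 = 14; to solution 3 = 5815.4
[solution 1]/[solution 3] = (factor to solution 3)/(factor to solution 1) = 5815.4/14 = 415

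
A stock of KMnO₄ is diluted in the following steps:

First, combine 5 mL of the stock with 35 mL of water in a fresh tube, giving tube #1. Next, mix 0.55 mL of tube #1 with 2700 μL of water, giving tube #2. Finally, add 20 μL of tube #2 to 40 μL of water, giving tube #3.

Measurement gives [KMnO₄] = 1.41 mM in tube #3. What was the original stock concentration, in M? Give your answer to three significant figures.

Step 1: 5 mL + 35 mL = 40 mL total → factor 40/5 = 8
Step 2: 0.55 mL + 2700 μL = 3.25 mL total → factor 3.25/0.55 = 5.9091
Step 3: 20 μL + 40 μL = 60 μL total → factor 60/20 = 3
Overall dilution factor = 8 × 5.9091 × 3 = 141.82
Stock = 1.41 mM × 141.82 = 200.0 mM = 0.200 M

0.200 M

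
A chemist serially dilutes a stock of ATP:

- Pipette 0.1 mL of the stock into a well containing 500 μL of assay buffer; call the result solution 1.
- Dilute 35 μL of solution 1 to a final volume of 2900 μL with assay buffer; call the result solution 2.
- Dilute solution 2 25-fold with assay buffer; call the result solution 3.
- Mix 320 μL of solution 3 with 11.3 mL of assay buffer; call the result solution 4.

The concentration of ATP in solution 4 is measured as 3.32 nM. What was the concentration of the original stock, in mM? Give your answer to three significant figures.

Step 1: 0.1 mL + 500 μL = 0.6 mL total → factor 0.6/0.1 = 6
Step 2: 35 μL brought to 2900 μL → factor 2900/35 = 82.857
Step 3: 25-fold → factor 25
Step 4: 320 μL + 11.3 mL = 11620 μL total → factor 11620/320 = 36.312
Overall dilution factor = 6 × 82.857 × 25 × 36.312 = 4.5131 × 10^5
Stock = 3.32 nM × 4.5131 × 10^5 = 1.498 × 10^6 nM = 1.50 mM

1.50 mM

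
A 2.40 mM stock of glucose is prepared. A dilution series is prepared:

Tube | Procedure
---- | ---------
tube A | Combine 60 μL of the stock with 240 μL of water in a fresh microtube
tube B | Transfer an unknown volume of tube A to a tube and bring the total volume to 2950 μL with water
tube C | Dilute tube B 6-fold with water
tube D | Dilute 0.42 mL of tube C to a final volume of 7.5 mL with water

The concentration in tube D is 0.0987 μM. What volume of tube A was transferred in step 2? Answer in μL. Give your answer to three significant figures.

65.0 μL

Step 1: 60 μL + 240 μL = 300 μL total → factor 300/60 = 5
Step 2: v brought to 2950 μL → factor = 2950 μL/v
Step 3: 6-fold → factor 6
Step 4: 0.42 mL brought to 7.5 mL → factor 7.5/0.42 = 17.857
Product of known-step factors = 535.71
Overall factor = 2.40 mM / (0.0987 μM) = 24316
Step-2 factor = 24316 / 535.71 = 45.39
v = 2950 μL / 45.39 = 65.0 μL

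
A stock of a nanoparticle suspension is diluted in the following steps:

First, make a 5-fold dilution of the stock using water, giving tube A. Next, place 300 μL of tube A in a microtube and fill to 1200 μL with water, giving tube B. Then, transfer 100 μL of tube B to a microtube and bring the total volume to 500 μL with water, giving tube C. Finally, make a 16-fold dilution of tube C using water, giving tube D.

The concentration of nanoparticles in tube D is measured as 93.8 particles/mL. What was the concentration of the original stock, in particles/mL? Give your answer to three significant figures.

1.50 × 10^5 particles/mL

Step 1: 5-fold → factor 5
Step 2: 300 μL brought to 1200 μL → factor 1200/300 = 4
Step 3: 100 μL brought to 500 μL → factor 500/100 = 5
Step 4: 16-fold → factor 16
Overall dilution factor = 5 × 4 × 5 × 16 = 1600
Stock = 93.8 particles/mL × 1600 = 1.50 × 10^5 particles/mL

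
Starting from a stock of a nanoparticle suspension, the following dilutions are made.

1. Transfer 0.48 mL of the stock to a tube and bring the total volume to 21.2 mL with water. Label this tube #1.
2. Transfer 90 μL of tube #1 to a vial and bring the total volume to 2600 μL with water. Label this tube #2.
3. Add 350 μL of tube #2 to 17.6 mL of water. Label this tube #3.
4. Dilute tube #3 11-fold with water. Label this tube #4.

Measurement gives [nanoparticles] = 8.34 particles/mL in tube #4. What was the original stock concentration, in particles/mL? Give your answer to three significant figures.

Step 1: 0.48 mL brought to 21.2 mL → factor 21.2/0.48 = 44.167
Step 2: 90 μL brought to 2600 μL → factor 2600/90 = 28.889
Step 3: 350 μL + 17.6 mL = 17950 μL total → factor 17950/350 = 51.286
Step 4: 11-fold → factor 11
Overall dilution factor = 44.167 × 28.889 × 51.286 × 11 = 7.198 × 10^5
Stock = 8.34 particles/mL × 7.198 × 10^5 = 6.00 × 10^6 particles/mL

6.00 × 10^6 particles/mL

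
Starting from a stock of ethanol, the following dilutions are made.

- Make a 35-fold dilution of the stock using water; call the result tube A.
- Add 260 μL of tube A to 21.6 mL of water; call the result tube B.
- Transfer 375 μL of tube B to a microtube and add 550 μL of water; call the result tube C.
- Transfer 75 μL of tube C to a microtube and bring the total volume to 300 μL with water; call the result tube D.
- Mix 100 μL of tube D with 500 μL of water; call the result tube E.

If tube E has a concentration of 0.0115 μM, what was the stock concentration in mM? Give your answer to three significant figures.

2.00 mM

Step 1: 35-fold → factor 35
Step 2: 260 μL + 21.6 mL = 21860 μL total → factor 21860/260 = 84.077
Step 3: 375 μL + 550 μL = 925 μL total → factor 925/375 = 2.4667
Step 4: 75 μL brought to 300 μL → factor 300/75 = 4
Step 5: 100 μL + 500 μL = 600 μL total → factor 600/100 = 6
Overall dilution factor = 35 × 84.077 × 2.4667 × 4 × 6 = 1.7421 × 10^5
Stock = 0.0115 μM × 1.7421 × 10^5 = 2003 μM = 2.00 mM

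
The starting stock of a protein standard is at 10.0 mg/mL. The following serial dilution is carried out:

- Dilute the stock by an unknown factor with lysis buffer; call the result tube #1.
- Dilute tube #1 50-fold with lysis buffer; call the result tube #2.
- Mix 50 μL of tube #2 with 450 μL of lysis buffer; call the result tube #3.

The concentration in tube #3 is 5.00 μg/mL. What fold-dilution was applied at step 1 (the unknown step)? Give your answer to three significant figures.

4.00-fold

Step 1: unknown factor x
Step 2: 50-fold → factor 50
Step 3: 50 μL + 450 μL = 500 μL total → factor 500/50 = 10
Product of known-step factors = 500
Overall factor = 10.0 mg/mL / (5.00 μg/mL) = 2000
x = 2000 / 500 = 4.00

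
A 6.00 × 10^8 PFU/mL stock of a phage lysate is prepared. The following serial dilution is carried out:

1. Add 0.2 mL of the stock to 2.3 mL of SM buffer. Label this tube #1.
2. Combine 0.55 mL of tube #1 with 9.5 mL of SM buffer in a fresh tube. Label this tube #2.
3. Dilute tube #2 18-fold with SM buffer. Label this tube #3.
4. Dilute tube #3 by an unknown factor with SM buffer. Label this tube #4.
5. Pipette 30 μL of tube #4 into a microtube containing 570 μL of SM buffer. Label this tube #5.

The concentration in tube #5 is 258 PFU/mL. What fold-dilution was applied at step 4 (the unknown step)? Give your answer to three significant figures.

Step 1: 0.2 mL + 2.3 mL = 2.5 mL total → factor 2.5/0.2 = 12.5
Step 2: 0.55 mL + 9.5 mL = 10.05 mL total → factor 10.05/0.55 = 18.273
Step 3: 18-fold → factor 18
Step 4: unknown factor x
Step 5: 30 μL + 570 μL = 600 μL total → factor 600/30 = 20
Product of known-step factors = 82227
Overall factor = 6.00 × 10^8 PFU/mL / (258 PFU/mL) = 2.3256 × 10^6
x = 2.3256 × 10^6 / 82227 = 28.3

28.3-fold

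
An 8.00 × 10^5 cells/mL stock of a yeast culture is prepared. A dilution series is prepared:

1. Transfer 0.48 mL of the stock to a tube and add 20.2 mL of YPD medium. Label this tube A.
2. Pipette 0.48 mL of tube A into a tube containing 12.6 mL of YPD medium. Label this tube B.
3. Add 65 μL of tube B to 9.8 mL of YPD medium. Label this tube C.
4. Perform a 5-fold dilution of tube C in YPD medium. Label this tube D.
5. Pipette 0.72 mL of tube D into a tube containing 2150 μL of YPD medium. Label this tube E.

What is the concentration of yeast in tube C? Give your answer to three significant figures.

4.49 cells/mL

Step 1: 0.48 mL + 20.2 mL = 20.68 mL total → factor 20.68/0.48 = 43.083
Step 2: 0.48 mL + 12.6 mL = 13.08 mL total → factor 13.08/0.48 = 27.25
Step 3: 65 μL + 9.8 mL = 9865 μL total → factor 9865/65 = 151.77
Dilution factor through tube C = 43.083 × 27.25 × 151.77 = 1.7818 × 10^5
[tube C] = 8.00 × 10^5 cells/mL / 1.7818 × 10^5 = 4.49 cells/mL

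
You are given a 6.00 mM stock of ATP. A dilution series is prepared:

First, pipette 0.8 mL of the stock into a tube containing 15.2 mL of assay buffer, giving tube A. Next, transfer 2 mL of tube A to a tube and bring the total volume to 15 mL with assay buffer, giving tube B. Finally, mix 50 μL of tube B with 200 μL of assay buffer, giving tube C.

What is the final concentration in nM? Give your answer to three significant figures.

8.00 × 10^3 nM

Step 1: 0.8 mL + 15.2 mL = 16 mL total → factor 16/0.8 = 20
Step 2: 2 mL brought to 15 mL → factor 15/2 = 7.5
Step 3: 50 μL + 200 μL = 250 μL total → factor 250/50 = 5
Overall dilution factor = 20 × 7.5 × 5 = 750
Final = 6.00 mM / 750 = 0.008000 mM = 8.00 × 10^3 nM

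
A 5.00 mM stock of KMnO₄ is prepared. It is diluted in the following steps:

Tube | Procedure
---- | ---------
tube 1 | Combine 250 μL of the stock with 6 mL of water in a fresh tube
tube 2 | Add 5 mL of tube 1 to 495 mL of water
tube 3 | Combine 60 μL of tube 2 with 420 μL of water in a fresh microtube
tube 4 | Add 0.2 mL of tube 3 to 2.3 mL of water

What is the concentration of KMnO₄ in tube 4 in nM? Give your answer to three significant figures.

Step 1: 250 μL + 6 mL = 6250 μL total → factor 6250/250 = 25
Step 2: 5 mL + 495 mL = 500 mL total → factor 500/5 = 100
Step 3: 60 μL + 420 μL = 480 μL total → factor 480/60 = 8
Step 4: 0.2 mL + 2.3 mL = 2.5 mL total → factor 2.5/0.2 = 12.5
Overall dilution factor = 25 × 100 × 8 × 12.5 = 2.5 × 10^5
Final = 5.00 mM / 2.5 × 10^5 = 2.000 × 10^-5 mM = 20.0 nM

20.0 nM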